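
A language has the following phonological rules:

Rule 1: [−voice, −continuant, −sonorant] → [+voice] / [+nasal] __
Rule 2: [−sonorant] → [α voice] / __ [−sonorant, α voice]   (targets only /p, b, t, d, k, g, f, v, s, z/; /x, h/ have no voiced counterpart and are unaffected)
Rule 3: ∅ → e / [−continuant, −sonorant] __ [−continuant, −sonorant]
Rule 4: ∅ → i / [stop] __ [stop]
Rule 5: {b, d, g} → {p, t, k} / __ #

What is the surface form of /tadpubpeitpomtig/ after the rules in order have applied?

tatepupepeitepomdik

Rule 1 (post-nasal voicing): /t/ is a voiceless stop immediately after the nasal /m/, so it voices to [d]. /tadpubpeitpomtig/ → tadpubpeitpomdig.
Rule 2 (regressive voicing assimilation): /d/ precedes the voiceless obstruent /p/, so it devoices to [t] by assimilation. /b/ precedes the voiceless obstruent /p/, so it devoices to [p] by assimilation. /tadpubpeitpomdig/ → tatpuppeitpomdig.
Rule 3 (stop-cluster e-epenthesis): /t/ and /p/ form a stop–stop cluster, so [e] is inserted between them. /p/ and /p/ form a stop–stop cluster, so [e] is inserted between them. /t/ and /p/ form a stop–stop cluster, so [e] is inserted between them. /tatpuppeitpomdig/ → tatepupepeitepomdig.
Rule 4 (stop-cluster i-epenthesis): no segment meets the environment; /tatepupepeitepomdig/ is unchanged.
Rule 5 (final devoicing): /g/ is a voiced stop in word-final position, so it devoices to [k]. /tatepupepeitepomdig/ → tatepupepeitepomdik.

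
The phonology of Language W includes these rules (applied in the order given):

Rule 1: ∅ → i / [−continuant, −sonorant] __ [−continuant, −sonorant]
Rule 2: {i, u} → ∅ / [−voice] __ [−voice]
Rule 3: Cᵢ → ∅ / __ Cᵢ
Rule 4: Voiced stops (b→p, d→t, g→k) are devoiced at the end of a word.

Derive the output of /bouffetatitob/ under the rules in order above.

boufetatop

Rule 1 (stop-cluster i-epenthesis): no segment meets the environment; /bouffetatitob/ is unchanged.
Rule 2 (high vowel syncope): /i/ is a high vowel flanked by voiceless consonants /t/ and /t/, so it deletes. /bouffetatitob/ → bouffetattob.
Rule 3 (degemination): /ff/ is a geminate; the first /f/ deletes. /tt/ is a geminate; the first /t/ deletes. /bouffetattob/ → boufetatob.
Rule 4 (final devoicing): /b/ is a voiced stop in word-final position, so it devoices to [p]. /boufetatob/ → boufetatop.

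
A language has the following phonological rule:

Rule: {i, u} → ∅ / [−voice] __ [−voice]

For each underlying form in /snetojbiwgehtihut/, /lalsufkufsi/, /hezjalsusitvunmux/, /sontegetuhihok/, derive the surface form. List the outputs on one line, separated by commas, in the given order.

snetojbiwgehtht, lalsfkfsi, hezjalsstvunmux, sontegethhok

/snetojbiwgehtihut/: /i/ is a high vowel flanked by voiceless consonants /t/ and /h/, so it deletes. /u/ is a high vowel flanked by voiceless consonants /h/ and /t/, so it deletes. → [snetojbiwgehtht].
/lalsufkufsi/: /u/ is a high vowel flanked by voiceless consonants /s/ and /f/, so it deletes. /u/ is a high vowel flanked by voiceless consonants /k/ and /f/, so it deletes. → [lalsfkfsi].
/hezjalsusitvunmux/: /u/ is a high vowel flanked by voiceless consonants /s/ and /s/, so it deletes. /i/ is a high vowel flanked by voiceless consonants /s/ and /t/, so it deletes. → [hezjalsstvunmux].
/sontegetuhihok/: /u/ is a high vowel flanked by voiceless consonants /t/ and /h/, so it deletes. /i/ is a high vowel flanked by voiceless consonants /h/ and /h/, so it deletes. → [sontegethhok].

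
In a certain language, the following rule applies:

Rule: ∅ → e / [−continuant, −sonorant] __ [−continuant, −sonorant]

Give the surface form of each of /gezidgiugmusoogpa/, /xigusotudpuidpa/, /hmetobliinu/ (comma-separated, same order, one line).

gezidegiugmusoogepa, xigusotudepuidepa, hmetobliinu

/gezidgiugmusoogpa/: /d/ and /g/ form a stop–stop cluster, so [e] is inserted between them. /g/ and /p/ form a stop–stop cluster, so [e] is inserted between them. → [gezidegiugmusoogepa].
/xigusotudpuidpa/: /d/ and /p/ form a stop–stop cluster, so [e] is inserted between them. /d/ and /p/ form a stop–stop cluster, so [e] is inserted between them. → [xigusotudepuidepa].
/hmetobliinu/: the rule's environment is not met; surfaces unchanged as [hmetobliinu].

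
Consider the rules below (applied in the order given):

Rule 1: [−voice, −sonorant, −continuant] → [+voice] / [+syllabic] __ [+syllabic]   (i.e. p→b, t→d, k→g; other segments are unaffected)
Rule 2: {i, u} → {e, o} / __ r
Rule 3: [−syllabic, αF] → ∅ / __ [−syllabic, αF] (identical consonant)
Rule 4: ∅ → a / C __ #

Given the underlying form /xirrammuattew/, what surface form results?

xeramuatewa

Rule 1 (intervocalic voicing): no segment meets the environment; /xirrammuattew/ is unchanged.
Rule 2 (pre-rhotic lowering): /i/ is a high vowel immediately before /r/, so it lowers to [e]. /xirrammuattew/ → xerrammuattew.
Rule 3 (degemination): /rr/ is a geminate; the first /r/ deletes. /mm/ is a geminate; the first /m/ deletes. /tt/ is a geminate; the first /t/ deletes. /xerrammuattew/ → xeramuatew.
Rule 4 (final a-epenthesis): the form ends in the consonant /w/, so [a] is inserted word-finally. /xeramuatew/ → xeramuatewa.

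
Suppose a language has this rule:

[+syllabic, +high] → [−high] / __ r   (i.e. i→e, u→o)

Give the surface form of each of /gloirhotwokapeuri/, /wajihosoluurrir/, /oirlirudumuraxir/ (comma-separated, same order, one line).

gloerhotwokapeori, wajihosoluorrer, oerlerudumoraxer

/gloirhotwokapeuri/: /i/ is a high vowel immediately before /r/, so it lowers to [e]. /u/ is a high vowel immediately before /r/, so it lowers to [o]. → [gloerhotwokapeori].
/wajihosoluurrir/: /u/ is a high vowel immediately before /r/, so it lowers to [o]. /i/ is a high vowel immediately before /r/, so it lowers to [e]. → [wajihosoluorrer].
/oirlirudumuraxir/: /i/ is a high vowel immediately before /r/, so it lowers to [e]. /i/ is a high vowel immediately before /r/, so it lowers to [e]. /u/ is a high vowel immediately before /r/, so it lowers to [o]. /i/ is a high vowel immediately before /r/, so it lowers to [e]. → [oerlerudumoraxer].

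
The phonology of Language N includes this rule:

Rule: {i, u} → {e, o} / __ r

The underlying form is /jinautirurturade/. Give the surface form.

/i/ is a high vowel immediately before /r/, so it lowers to [e].
/u/ is a high vowel immediately before /r/, so it lowers to [o].
/u/ is a high vowel immediately before /r/, so it lowers to [o].
The other instances of /i/, /u/ do not occur in the required environment and remain unchanged.
Surface form: [jinauterortorade].

jinauterortorade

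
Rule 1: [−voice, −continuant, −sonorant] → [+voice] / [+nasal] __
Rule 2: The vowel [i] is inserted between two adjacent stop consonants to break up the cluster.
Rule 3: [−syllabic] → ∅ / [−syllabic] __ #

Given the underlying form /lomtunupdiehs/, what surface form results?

lomdunupidieh

Rule 1 (post-nasal voicing): /t/ is a voiceless stop immediately after the nasal /m/, so it voices to [d]. /lomtunupdiehs/ → lomdunupdiehs.
Rule 2 (stop-cluster i-epenthesis): /p/ and /d/ form a stop–stop cluster, so [i] is inserted between them. /lomdunupdiehs/ → lomdunupidiehs.
Rule 3 (final cluster simplification): /s/ is the second consonant of a word-final cluster /hs/, so it deletes. /lomdunupidiehs/ → lomdunupidieh.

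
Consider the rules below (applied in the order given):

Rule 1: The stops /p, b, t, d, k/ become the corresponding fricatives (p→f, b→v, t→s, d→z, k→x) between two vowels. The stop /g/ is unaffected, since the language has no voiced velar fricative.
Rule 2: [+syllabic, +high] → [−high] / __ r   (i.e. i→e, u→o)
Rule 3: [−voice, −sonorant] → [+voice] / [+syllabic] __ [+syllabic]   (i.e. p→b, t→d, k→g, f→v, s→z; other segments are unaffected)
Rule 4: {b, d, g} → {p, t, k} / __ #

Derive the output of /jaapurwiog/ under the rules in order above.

Rule 1 (intervocalic spirantization): /p/ is a stop between vowels /a/ and /u/, so it spirantizes to the fricative [f]. /jaapurwiog/ → jaafurwiog.
Rule 2 (pre-rhotic lowering): /u/ is a high vowel immediately before /r/, so it lowers to [o]. /jaafurwiog/ → jaaforwiog.
Rule 3 (intervocalic voicing): /f/ is a voiceless obstruent between vowels /a/ and /o/, so it voices to [v]. /jaaforwiog/ → jaavorwiog.
Rule 4 (final devoicing): /g/ is a voiced stop in word-final position, so it devoices to [k]. /jaavorwiog/ → jaavorwiok.

jaavorwiok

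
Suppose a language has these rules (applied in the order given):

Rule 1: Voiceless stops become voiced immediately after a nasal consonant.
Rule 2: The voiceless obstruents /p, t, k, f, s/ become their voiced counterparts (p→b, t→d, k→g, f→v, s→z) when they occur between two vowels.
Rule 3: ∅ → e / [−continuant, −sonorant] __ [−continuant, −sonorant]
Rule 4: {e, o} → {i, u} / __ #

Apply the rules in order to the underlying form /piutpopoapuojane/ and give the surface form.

piutepoboabuojani

Rule 1 (post-nasal voicing): no segment meets the environment; /piutpopoapuojane/ is unchanged.
Rule 2 (intervocalic voicing): /p/ is a voiceless obstruent between vowels /o/ and /o/, so it voices to [b]. /p/ is a voiceless obstruent between vowels /a/ and /u/, so it voices to [b]. /piutpopoapuojane/ → piutpoboabuojane.
Rule 3 (stop-cluster e-epenthesis): /t/ and /p/ form a stop–stop cluster, so [e] is inserted between them. /piutpoboabuojane/ → piutepoboabuojane.
Rule 4 (final vowel raising): /e/ is a mid vowel in word-final position, so it raises to [i]. /piutepoboabuojane/ → piutepoboabuojani.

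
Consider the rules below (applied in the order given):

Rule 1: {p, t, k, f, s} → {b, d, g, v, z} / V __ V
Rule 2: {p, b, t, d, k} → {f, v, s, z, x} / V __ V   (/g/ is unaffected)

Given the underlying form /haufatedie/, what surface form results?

hauvazezie

Rule 1 (intervocalic voicing): /f/ is a voiceless obstruent between vowels /u/ and /a/, so it voices to [v]. /t/ is a voiceless obstruent between vowels /a/ and /e/, so it voices to [d]. /haufatedie/ → hauvadedie.
Rule 2 (intervocalic spirantization): /d/ is a stop between vowels /a/ and /e/, so it spirantizes to the fricative [z]. /d/ is a stop between vowels /e/ and /i/, so it spirantizes to the fricative [z]. /hauvadedie/ → hauvazezie.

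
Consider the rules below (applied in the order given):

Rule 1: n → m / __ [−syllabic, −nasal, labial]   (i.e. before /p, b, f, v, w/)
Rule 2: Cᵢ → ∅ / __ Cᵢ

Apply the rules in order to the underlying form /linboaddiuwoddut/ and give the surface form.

Rule 1 (nasal place assimilation): /n/ precedes the labial consonant /b/, so it assimilates in place to [m]. /linboaddiuwoddut/ → limboaddiuwoddut.
Rule 2 (degemination): /dd/ is a geminate; the first /d/ deletes. /dd/ is a geminate; the first /d/ deletes. /limboaddiuwoddut/ → limboadiuwodut.

limboadiuwodut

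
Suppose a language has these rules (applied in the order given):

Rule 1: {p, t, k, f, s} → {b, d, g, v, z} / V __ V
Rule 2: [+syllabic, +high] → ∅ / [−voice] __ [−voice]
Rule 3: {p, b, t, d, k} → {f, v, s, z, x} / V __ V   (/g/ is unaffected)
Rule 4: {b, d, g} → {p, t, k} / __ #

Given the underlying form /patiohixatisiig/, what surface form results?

Rule 1 (intervocalic voicing): /t/ is a voiceless obstruent between vowels /a/ and /i/, so it voices to [d]. /t/ is a voiceless obstruent between vowels /a/ and /i/, so it voices to [d]. /s/ is a voiceless obstruent between vowels /i/ and /i/, so it voices to [z]. /patiohixatisiig/ → padiohixadiziig.
Rule 2 (high vowel syncope): /i/ is a high vowel flanked by voiceless consonants /h/ and /x/, so it deletes. /padiohixadiziig/ → padiohxadiziig.
Rule 3 (intervocalic spirantization): /d/ is a stop between vowels /a/ and /i/, so it spirantizes to the fricative [z]. /d/ is a stop between vowels /a/ and /i/, so it spirantizes to the fricative [z]. /padiohxadiziig/ → paziohxaziziig.
Rule 4 (final devoicing): /g/ is a voiced stop in word-final position, so it devoices to [k]. /paziohxaziziig/ → paziohxaziziik.

paziohxaziziik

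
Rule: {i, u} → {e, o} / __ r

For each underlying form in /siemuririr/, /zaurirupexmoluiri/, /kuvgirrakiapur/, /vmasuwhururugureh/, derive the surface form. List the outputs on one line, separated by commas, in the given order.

/siemuririr/: /u/ is a high vowel immediately before /r/, so it lowers to [o]. /i/ is a high vowel immediately before /r/, so it lowers to [e]. /i/ is a high vowel immediately before /r/, so it lowers to [e]. → [siemorerer].
/zaurirupexmoluiri/: /u/ is a high vowel immediately before /r/, so it lowers to [o]. /i/ is a high vowel immediately before /r/, so it lowers to [e]. /i/ is a high vowel immediately before /r/, so it lowers to [e]. → [zaorerupexmolueri].
/kuvgirrakiapur/: /i/ is a high vowel immediately before /r/, so it lowers to [e]. /u/ is a high vowel immediately before /r/, so it lowers to [o]. → [kuvgerrakiapor].
/vmasuwhururugureh/: /u/ is a high vowel immediately before /r/, so it lowers to [o]. /u/ is a high vowel immediately before /r/, so it lowers to [o]. /u/ is a high vowel immediately before /r/, so it lowers to [o]. → [vmasuwhororugoreh].

siemorerer, zaorerupexmolueri, kuvgerrakiapor, vmasuwhororugoreh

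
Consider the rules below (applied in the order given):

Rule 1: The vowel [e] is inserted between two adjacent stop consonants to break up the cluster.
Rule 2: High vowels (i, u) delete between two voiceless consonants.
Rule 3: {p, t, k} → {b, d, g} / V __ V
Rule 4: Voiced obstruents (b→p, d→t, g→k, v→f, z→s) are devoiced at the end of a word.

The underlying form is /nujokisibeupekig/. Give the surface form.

nujoksibeubegik

Rule 1 (stop-cluster e-epenthesis): no segment meets the environment; /nujokisibeupekig/ is unchanged.
Rule 2 (high vowel syncope): /i/ is a high vowel flanked by voiceless consonants /k/ and /s/, so it deletes. /nujokisibeupekig/ → nujoksibeupekig.
Rule 3 (intervocalic voicing): /p/ is a voiceless stop between vowels /u/ and /e/, so it voices to [b]. /k/ is a voiceless stop between vowels /e/ and /i/, so it voices to [g]. /nujoksibeupekig/ → nujoksibeubegig.
Rule 4 (final devoicing): /g/ is a voiced obstruent in word-final position, so it devoices to [k]. /nujoksibeubegig/ → nujoksibeubegik.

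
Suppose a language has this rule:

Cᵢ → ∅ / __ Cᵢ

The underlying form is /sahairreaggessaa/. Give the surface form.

/rr/ is a geminate; the first /r/ deletes.
/gg/ is a geminate; the first /g/ deletes.
/ss/ is a geminate; the first /s/ deletes.
The other instances of /s/, /h/, /r/, /g/ do not occur in the required environment and remain unchanged.
Surface form: [sahaireagesaa].

sahaireagesaa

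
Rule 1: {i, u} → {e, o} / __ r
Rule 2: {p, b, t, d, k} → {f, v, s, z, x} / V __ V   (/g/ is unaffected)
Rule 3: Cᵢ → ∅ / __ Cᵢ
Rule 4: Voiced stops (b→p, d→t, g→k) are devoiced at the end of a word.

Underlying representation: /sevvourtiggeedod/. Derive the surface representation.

sevoortigeezot

Rule 1 (pre-rhotic lowering): /u/ is a high vowel immediately before /r/, so it lowers to [o]. /sevvourtiggeedod/ → sevvoortiggeedod.
Rule 2 (intervocalic spirantization): /d/ is a stop between vowels /e/ and /o/, so it spirantizes to the fricative [z]. /sevvoortiggeedod/ → sevvoortiggeezod.
Rule 3 (degemination): /vv/ is a geminate; the first /v/ deletes. /gg/ is a geminate; the first /g/ deletes. /sevvoortiggeezod/ → sevoortigeezod.
Rule 4 (final devoicing): /d/ is a voiced stop in word-final position, so it devoices to [t]. /sevoortigeezod/ → sevoortigeezot.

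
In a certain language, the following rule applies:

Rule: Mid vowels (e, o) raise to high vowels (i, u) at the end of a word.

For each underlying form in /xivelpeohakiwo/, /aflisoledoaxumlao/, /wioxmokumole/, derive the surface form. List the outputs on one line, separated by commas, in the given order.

/xivelpeohakiwo/: /o/ is a mid vowel in word-final position, so it raises to [u]. → [xivelpeohakiwu].
/aflisoledoaxumlao/: /o/ is a mid vowel in word-final position, so it raises to [u]. → [aflisoledoaxumlau].
/wioxmokumole/: /e/ is a mid vowel in word-final position, so it raises to [i]. → [wioxmokumoli].

xivelpeohakiwu, aflisoledoaxumlau, wioxmokumoli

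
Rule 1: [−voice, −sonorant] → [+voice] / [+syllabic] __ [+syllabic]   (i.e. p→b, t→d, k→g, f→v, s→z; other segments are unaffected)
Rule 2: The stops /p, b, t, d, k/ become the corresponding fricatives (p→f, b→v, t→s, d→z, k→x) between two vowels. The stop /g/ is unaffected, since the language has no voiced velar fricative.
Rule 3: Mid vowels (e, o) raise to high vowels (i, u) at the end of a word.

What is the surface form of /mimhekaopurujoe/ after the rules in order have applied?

Rule 1 (intervocalic voicing): /k/ is a voiceless obstruent between vowels /e/ and /a/, so it voices to [g]. /p/ is a voiceless obstruent between vowels /o/ and /u/, so it voices to [b]. /mimhekaopurujoe/ → mimhegaoburujoe.
Rule 2 (intervocalic spirantization): /b/ is a stop between vowels /o/ and /u/, so it spirantizes to the fricative [v]. /mimhegaoburujoe/ → mimhegaovurujoe.
Rule 3 (final vowel raising): /e/ is a mid vowel in word-final position, so it raises to [i]. /mimhegaovurujoe/ → mimhegaovurujoi.

mimhegaovurujoi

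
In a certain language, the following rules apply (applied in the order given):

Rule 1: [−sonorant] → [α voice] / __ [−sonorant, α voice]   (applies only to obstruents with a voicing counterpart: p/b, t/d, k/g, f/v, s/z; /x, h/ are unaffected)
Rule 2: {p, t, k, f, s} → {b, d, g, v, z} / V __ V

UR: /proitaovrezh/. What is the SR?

Rule 1 (regressive voicing assimilation): /z/ precedes the voiceless obstruent /h/, so it devoices to [s] by assimilation. /proitaovrezh/ → proitaovresh.
Rule 2 (intervocalic voicing): /t/ is a voiceless obstruent between vowels /i/ and /a/, so it voices to [d]. /proitaovresh/ → proidaovresh.

proidaovresh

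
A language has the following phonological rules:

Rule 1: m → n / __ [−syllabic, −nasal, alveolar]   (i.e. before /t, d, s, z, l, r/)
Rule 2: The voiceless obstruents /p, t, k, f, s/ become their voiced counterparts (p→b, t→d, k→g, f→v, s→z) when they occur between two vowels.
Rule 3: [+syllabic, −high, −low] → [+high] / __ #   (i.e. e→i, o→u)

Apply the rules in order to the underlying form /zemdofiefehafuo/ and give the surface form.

Rule 1 (nasal place assimilation): /m/ precedes the alveolar consonant /d/, so it assimilates in place to [n]. /zemdofiefehafuo/ → zendofiefehafuo.
Rule 2 (intervocalic voicing): /f/ is a voiceless obstruent between vowels /o/ and /i/, so it voices to [v]. /f/ is a voiceless obstruent between vowels /e/ and /e/, so it voices to [v]. /f/ is a voiceless obstruent between vowels /a/ and /u/, so it voices to [v]. /zendofiefehafuo/ → zendovievehavuo.
Rule 3 (final vowel raising): /o/ is a mid vowel in word-final position, so it raises to [u]. /zendovievehavuo/ → zendovievehavuu.

zendovievehavuu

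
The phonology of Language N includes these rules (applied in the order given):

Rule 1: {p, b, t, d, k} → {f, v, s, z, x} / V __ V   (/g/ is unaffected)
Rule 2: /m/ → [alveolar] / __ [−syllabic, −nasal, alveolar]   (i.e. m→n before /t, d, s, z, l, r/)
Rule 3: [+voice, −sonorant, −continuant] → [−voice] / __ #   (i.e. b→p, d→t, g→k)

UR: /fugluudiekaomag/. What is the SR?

fugluuziexaomak

Rule 1 (intervocalic spirantization): /d/ is a stop between vowels /u/ and /i/, so it spirantizes to the fricative [z]. /k/ is a stop between vowels /e/ and /a/, so it spirantizes to the fricative [x]. /fugluudiekaomag/ → fugluuziexaomag.
Rule 2 (nasal place assimilation): no segment meets the environment; /fugluuziexaomag/ is unchanged.
Rule 3 (final devoicing): /g/ is a voiced stop in word-final position, so it devoices to [k]. /fugluuziexaomag/ → fugluuziexaomak.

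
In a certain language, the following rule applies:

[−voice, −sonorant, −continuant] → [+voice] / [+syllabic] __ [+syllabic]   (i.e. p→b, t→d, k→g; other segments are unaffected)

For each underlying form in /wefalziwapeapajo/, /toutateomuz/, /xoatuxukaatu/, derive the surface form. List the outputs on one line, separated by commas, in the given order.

wefalziwabeabajo, toudadeomuz, xoaduxugaadu

/wefalziwapeapajo/: /p/ is a voiceless stop between vowels /a/ and /e/, so it voices to [b]. /p/ is a voiceless stop between vowels /a/ and /a/, so it voices to [b]. → [wefalziwabeabajo].
/toutateomuz/: /t/ is a voiceless stop between vowels /u/ and /a/, so it voices to [d]. /t/ is a voiceless stop between vowels /a/ and /e/, so it voices to [d]. → [toudadeomuz].
/xoatuxukaatu/: /t/ is a voiceless stop between vowels /a/ and /u/, so it voices to [d]. /k/ is a voiceless stop between vowels /u/ and /a/, so it voices to [g]. /t/ is a voiceless stop between vowels /a/ and /u/, so it voices to [d]. → [xoaduxugaadu].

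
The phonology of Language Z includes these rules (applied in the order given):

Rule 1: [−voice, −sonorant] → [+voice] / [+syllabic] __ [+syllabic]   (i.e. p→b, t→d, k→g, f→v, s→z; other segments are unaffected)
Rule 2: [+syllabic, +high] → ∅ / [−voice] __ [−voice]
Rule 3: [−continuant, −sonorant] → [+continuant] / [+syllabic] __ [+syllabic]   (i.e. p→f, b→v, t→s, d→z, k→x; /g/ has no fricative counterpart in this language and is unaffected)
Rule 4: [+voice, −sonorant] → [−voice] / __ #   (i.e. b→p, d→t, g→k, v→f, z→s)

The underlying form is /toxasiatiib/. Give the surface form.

Rule 1 (intervocalic voicing): /s/ is a voiceless obstruent between vowels /a/ and /i/, so it voices to [z]. /t/ is a voiceless obstruent between vowels /a/ and /i/, so it voices to [d]. /toxasiatiib/ → toxaziadiib.
Rule 2 (high vowel syncope): no segment meets the environment; /toxaziadiib/ is unchanged.
Rule 3 (intervocalic spirantization): /d/ is a stop between vowels /a/ and /i/, so it spirantizes to the fricative [z]. /toxaziadiib/ → toxaziaziib.
Rule 4 (final devoicing): /b/ is a voiced obstruent in word-final position, so it devoices to [p]. /toxaziaziib/ → toxaziaziip.

toxaziaziip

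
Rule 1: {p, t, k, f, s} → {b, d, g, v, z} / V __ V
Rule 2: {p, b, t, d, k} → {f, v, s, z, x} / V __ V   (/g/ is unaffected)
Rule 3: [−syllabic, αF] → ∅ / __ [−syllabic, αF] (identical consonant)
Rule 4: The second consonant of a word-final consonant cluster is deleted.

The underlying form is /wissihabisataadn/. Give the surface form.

Rule 1 (intervocalic voicing): /s/ is a voiceless obstruent between vowels /i/ and /a/, so it voices to [z]. /t/ is a voiceless obstruent between vowels /a/ and /a/, so it voices to [d]. /wissihabisataadn/ → wissihabizadaadn.
Rule 2 (intervocalic spirantization): /b/ is a stop between vowels /a/ and /i/, so it spirantizes to the fricative [v]. /d/ is a stop between vowels /a/ and /a/, so it spirantizes to the fricative [z]. /wissihabizadaadn/ → wissihavizazaadn.
Rule 3 (degemination): /ss/ is a geminate; the first /s/ deletes. /wissihavizazaadn/ → wisihavizazaadn.
Rule 4 (final cluster simplification): /n/ is the second consonant of a word-final cluster /dn/, so it deletes. /wisihavizazaadn/ → wisihavizazaad.

wisihavizazaad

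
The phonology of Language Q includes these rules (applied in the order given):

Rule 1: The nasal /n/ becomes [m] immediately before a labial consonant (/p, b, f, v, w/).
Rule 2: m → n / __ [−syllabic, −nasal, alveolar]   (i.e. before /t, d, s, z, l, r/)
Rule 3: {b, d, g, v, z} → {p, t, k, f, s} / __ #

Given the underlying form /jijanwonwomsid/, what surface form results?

Rule 1 (nasal place assimilation): /n/ precedes the labial consonant /w/, so it assimilates in place to [m]. /n/ precedes the labial consonant /w/, so it assimilates in place to [m]. /jijanwonwomsid/ → jijamwomwomsid.
Rule 2 (nasal place assimilation): /m/ precedes the alveolar consonant /s/, so it assimilates in place to [n]. /jijamwomwomsid/ → jijamwomwonsid.
Rule 3 (final devoicing): /d/ is a voiced obstruent in word-final position, so it devoices to [t]. /jijamwomwonsid/ → jijamwomwonsit.

jijamwomwonsit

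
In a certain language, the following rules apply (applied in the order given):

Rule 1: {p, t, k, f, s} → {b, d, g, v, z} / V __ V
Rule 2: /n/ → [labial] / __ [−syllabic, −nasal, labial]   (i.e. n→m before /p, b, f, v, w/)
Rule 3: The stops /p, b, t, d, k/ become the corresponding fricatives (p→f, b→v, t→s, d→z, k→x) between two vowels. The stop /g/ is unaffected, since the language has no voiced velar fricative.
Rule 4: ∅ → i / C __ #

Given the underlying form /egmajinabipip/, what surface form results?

Rule 1 (intervocalic voicing): /p/ is a voiceless obstruent between vowels /i/ and /i/, so it voices to [b]. /egmajinabipip/ → egmajinabibip.
Rule 2 (nasal place assimilation): no segment meets the environment; /egmajinabibip/ is unchanged.
Rule 3 (intervocalic spirantization): /b/ is a stop between vowels /a/ and /i/, so it spirantizes to the fricative [v]. /b/ is a stop between vowels /i/ and /i/, so it spirantizes to the fricative [v]. /egmajinabibip/ → egmajinavivip.
Rule 4 (final i-epenthesis): the form ends in the consonant /p/, so [i] is inserted word-finally. /egmajinavivip/ → egmajinavivipi.

egmajinavivipi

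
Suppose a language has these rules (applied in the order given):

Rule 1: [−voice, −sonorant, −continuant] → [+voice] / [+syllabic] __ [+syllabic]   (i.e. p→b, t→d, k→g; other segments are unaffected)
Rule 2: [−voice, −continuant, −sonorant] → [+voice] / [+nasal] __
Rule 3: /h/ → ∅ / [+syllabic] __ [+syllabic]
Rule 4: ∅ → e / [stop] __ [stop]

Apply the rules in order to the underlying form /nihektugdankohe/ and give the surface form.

nieketugedangoe

Rule 1 (intervocalic voicing): no segment meets the environment; /nihektugdankohe/ is unchanged.
Rule 2 (post-nasal voicing): /k/ is a voiceless stop immediately after the nasal /n/, so it voices to [g]. /nihektugdankohe/ → nihektugdangohe.
Rule 3 (intervocalic h-deletion): /h/ occurs between vowels /i/ and /e/, so it deletes. /h/ occurs between vowels /o/ and /e/, so it deletes. /nihektugdangohe/ → niektugdangoe.
Rule 4 (stop-cluster e-epenthesis): /k/ and /t/ form a stop–stop cluster, so [e] is inserted between them. /g/ and /d/ form a stop–stop cluster, so [e] is inserted between them. /niektugdangoe/ → nieketugedangoe.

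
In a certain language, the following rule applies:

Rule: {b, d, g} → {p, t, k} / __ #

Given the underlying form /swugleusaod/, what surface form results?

swugleusaot

/d/ is a voiced stop in word-final position, so it devoices to [t].
The other instance of /g/ does not occur in the required environment and remains unchanged.
Surface form: [swugleusaot].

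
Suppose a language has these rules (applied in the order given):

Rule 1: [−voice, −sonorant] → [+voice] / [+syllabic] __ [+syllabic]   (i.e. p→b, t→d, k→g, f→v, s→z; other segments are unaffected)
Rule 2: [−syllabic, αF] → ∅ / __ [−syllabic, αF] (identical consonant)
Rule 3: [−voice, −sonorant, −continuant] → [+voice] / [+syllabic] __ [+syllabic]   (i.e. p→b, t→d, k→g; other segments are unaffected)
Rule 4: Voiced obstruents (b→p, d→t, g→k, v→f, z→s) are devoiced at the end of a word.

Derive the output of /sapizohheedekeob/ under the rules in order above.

sabizoheedegeop

Rule 1 (intervocalic voicing): /p/ is a voiceless obstruent between vowels /a/ and /i/, so it voices to [b]. /k/ is a voiceless obstruent between vowels /e/ and /e/, so it voices to [g]. /sapizohheedekeob/ → sabizohheedegeob.
Rule 2 (degemination): /hh/ is a geminate; the first /h/ deletes. /sabizohheedegeob/ → sabizoheedegeob.
Rule 3 (intervocalic voicing): no segment meets the environment; /sabizoheedegeob/ is unchanged.
Rule 4 (final devoicing): /b/ is a voiced obstruent in word-final position, so it devoices to [p]. /sabizoheedegeob/ → sabizoheedegeop.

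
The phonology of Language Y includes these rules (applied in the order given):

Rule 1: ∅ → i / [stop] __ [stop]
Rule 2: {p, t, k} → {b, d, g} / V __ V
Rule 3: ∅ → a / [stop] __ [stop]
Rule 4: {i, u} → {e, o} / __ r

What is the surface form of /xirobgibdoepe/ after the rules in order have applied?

Rule 1 (stop-cluster i-epenthesis): /b/ and /g/ form a stop–stop cluster, so [i] is inserted between them. /b/ and /d/ form a stop–stop cluster, so [i] is inserted between them. /xirobgibdoepe/ → xirobigibidoepe.
Rule 2 (intervocalic voicing): /p/ is a voiceless stop between vowels /e/ and /e/, so it voices to [b]. /xirobigibidoepe/ → xirobigibidoebe.
Rule 3 (stop-cluster a-epenthesis): no segment meets the environment; /xirobigibidoebe/ is unchanged.
Rule 4 (pre-rhotic lowering): /i/ is a high vowel immediately before /r/, so it lowers to [e]. /xirobigibidoebe/ → xerobigibidoebe.

xerobigibidoebe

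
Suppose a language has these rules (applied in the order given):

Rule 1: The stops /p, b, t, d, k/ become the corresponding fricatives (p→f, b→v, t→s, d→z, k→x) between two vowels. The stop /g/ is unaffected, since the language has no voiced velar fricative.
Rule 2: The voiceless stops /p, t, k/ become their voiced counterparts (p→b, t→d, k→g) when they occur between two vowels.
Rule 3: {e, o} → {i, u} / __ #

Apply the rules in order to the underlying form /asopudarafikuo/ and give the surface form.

asofuzarafixuu

Rule 1 (intervocalic spirantization): /p/ is a stop between vowels /o/ and /u/, so it spirantizes to the fricative [f]. /d/ is a stop between vowels /u/ and /a/, so it spirantizes to the fricative [z]. /k/ is a stop between vowels /i/ and /u/, so it spirantizes to the fricative [x]. /asopudarafikuo/ → asofuzarafixuo.
Rule 2 (intervocalic voicing): no segment meets the environment; /asofuzarafixuo/ is unchanged.
Rule 3 (final vowel raising): /o/ is a mid vowel in word-final position, so it raises to [u]. /asofuzarafixuo/ → asofuzarafixuu.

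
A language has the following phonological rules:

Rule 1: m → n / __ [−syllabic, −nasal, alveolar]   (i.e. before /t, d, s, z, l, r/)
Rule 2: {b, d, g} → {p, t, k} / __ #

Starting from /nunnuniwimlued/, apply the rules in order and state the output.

Rule 1 (nasal place assimilation): /m/ precedes the alveolar consonant /l/, so it assimilates in place to [n]. /nunnuniwimlued/ → nunnuniwinlued.
Rule 2 (final devoicing): /d/ is a voiced stop in word-final position, so it devoices to [t]. /nunnuniwinlued/ → nunnuniwinluet.

nunnuniwinluet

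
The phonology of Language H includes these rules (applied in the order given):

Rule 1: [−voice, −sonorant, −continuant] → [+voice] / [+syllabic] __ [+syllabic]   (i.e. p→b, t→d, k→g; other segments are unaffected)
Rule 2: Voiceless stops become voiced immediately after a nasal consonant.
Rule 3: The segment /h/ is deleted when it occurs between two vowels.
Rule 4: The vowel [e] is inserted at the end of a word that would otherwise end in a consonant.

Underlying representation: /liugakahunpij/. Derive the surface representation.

liugagaunbije

Rule 1 (intervocalic voicing): /k/ is a voiceless stop between vowels /a/ and /a/, so it voices to [g]. /liugakahunpij/ → liugagahunpij.
Rule 2 (post-nasal voicing): /p/ is a voiceless stop immediately after the nasal /n/, so it voices to [b]. /liugagahunpij/ → liugagahunbij.
Rule 3 (intervocalic h-deletion): /h/ occurs between vowels /a/ and /u/, so it deletes. /liugagahunbij/ → liugagaunbij.
Rule 4 (final e-epenthesis): the form ends in the consonant /j/, so [e] is inserted word-finally. /liugagaunbij/ → liugagaunbije.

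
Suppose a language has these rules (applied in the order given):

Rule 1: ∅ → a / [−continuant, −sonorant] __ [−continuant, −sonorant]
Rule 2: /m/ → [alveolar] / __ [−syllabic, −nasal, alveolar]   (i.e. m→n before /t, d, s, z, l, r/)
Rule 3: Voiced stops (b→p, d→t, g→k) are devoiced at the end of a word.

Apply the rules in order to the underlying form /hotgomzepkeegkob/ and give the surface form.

hotagonzepakeegakop

Rule 1 (stop-cluster a-epenthesis): /t/ and /g/ form a stop–stop cluster, so [a] is inserted between them. /p/ and /k/ form a stop–stop cluster, so [a] is inserted between them. /g/ and /k/ form a stop–stop cluster, so [a] is inserted between them. /hotgomzepkeegkob/ → hotagomzepakeegakob.
Rule 2 (nasal place assimilation): /m/ precedes the alveolar consonant /z/, so it assimilates in place to [n]. /hotagomzepakeegakob/ → hotagonzepakeegakob.
Rule 3 (final devoicing): /b/ is a voiced stop in word-final position, so it devoices to [p]. /hotagonzepakeegakob/ → hotagonzepakeegakop.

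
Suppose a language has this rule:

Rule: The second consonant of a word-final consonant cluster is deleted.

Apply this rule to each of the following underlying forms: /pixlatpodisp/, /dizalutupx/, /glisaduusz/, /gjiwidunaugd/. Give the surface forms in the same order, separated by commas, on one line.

pixlatpodis, dizalutup, glisaduus, gjiwidunaug

/pixlatpodisp/: /p/ is the second consonant of a word-final cluster /sp/, so it deletes. → [pixlatpodis].
/dizalutupx/: /x/ is the second consonant of a word-final cluster /px/, so it deletes. → [dizalutup].
/glisaduusz/: /z/ is the second consonant of a word-final cluster /sz/, so it deletes. → [glisaduus].
/gjiwidunaugd/: /d/ is the second consonant of a word-final cluster /gd/, so it deletes. → [gjiwidunaug].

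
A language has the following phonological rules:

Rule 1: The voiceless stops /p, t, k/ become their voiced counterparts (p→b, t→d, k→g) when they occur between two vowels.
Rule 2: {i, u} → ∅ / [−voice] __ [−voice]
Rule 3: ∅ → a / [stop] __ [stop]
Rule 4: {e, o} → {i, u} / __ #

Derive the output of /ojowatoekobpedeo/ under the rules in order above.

Rule 1 (intervocalic voicing): /t/ is a voiceless stop between vowels /a/ and /o/, so it voices to [d]. /k/ is a voiceless stop between vowels /e/ and /o/, so it voices to [g]. /ojowatoekobpedeo/ → ojowadoegobpedeo.
Rule 2 (high vowel syncope): no segment meets the environment; /ojowadoegobpedeo/ is unchanged.
Rule 3 (stop-cluster a-epenthesis): /b/ and /p/ form a stop–stop cluster, so [a] is inserted between them. /ojowadoegobpedeo/ → ojowadoegobapedeo.
Rule 4 (final vowel raising): /o/ is a mid vowel in word-final position, so it raises to [u]. /ojowadoegobapedeo/ → ojowadoegobapedeu.

ojowadoegobapedeu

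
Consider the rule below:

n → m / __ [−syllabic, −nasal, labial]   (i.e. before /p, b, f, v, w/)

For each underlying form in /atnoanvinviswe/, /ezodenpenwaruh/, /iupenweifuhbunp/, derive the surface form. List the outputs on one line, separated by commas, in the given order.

/atnoanvinviswe/: /n/ precedes the labial consonant /v/, so it assimilates in place to [m]. /n/ precedes the labial consonant /v/, so it assimilates in place to [m]. → [atnoamvimviswe].
/ezodenpenwaruh/: /n/ precedes the labial consonant /p/, so it assimilates in place to [m]. /n/ precedes the labial consonant /w/, so it assimilates in place to [m]. → [ezodempemwaruh].
/iupenweifuhbunp/: /n/ precedes the labial consonant /w/, so it assimilates in place to [m]. /n/ precedes the labial consonant /p/, so it assimilates in place to [m]. → [iupemweifuhbump].

atnoamvimviswe, ezodempemwaruh, iupemweifuhbump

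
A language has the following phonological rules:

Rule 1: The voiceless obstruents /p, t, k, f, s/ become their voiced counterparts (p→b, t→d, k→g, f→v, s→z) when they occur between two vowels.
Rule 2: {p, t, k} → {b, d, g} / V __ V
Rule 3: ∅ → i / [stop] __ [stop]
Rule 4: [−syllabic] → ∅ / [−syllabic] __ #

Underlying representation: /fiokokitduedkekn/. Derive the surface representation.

Rule 1 (intervocalic voicing): /k/ is a voiceless obstruent between vowels /o/ and /o/, so it voices to [g]. /k/ is a voiceless obstruent between vowels /o/ and /i/, so it voices to [g]. /fiokokitduedkekn/ → fiogogitduedkekn.
Rule 2 (intervocalic voicing): no segment meets the environment; /fiogogitduedkekn/ is unchanged.
Rule 3 (stop-cluster i-epenthesis): /t/ and /d/ form a stop–stop cluster, so [i] is inserted between them. /d/ and /k/ form a stop–stop cluster, so [i] is inserted between them. /fiogogitduedkekn/ → fiogogitiduedikekn.
Rule 4 (final cluster simplification): /n/ is the second consonant of a word-final cluster /kn/, so it deletes. /fiogogitiduedikekn/ → fiogogitiduedikek.

fiogogitiduedikek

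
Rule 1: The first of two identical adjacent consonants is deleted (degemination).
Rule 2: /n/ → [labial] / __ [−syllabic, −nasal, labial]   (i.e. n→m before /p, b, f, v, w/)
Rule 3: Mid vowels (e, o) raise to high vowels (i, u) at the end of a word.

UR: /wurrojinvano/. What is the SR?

wurojimvanu

Rule 1 (degemination): /rr/ is a geminate; the first /r/ deletes. /wurrojinvano/ → wurojinvano.
Rule 2 (nasal place assimilation): /n/ precedes the labial consonant /v/, so it assimilates in place to [m]. /wurojinvano/ → wurojimvano.
Rule 3 (final vowel raising): /o/ is a mid vowel in word-final position, so it raises to [u]. /wurojimvano/ → wurojimvanu.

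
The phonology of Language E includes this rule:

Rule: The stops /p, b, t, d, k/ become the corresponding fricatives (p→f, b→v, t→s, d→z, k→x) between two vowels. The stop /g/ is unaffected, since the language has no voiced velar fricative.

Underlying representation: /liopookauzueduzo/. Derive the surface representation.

liofooxauzuezuzo

/p/ is a stop between vowels /o/ and /o/, so it spirantizes to the fricative [f].
/k/ is a stop between vowels /o/ and /a/, so it spirantizes to the fricative [x].
/d/ is a stop between vowels /e/ and /u/, so it spirantizes to the fricative [z].
Surface form: [liofooxauzuezuzo].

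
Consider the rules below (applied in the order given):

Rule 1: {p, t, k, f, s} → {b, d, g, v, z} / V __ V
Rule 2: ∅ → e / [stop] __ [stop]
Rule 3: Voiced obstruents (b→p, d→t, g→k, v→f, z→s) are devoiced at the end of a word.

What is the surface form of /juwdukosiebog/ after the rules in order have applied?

juwdugoziebok

Rule 1 (intervocalic voicing): /k/ is a voiceless obstruent between vowels /u/ and /o/, so it voices to [g]. /s/ is a voiceless obstruent between vowels /o/ and /i/, so it voices to [z]. /juwdukosiebog/ → juwdugoziebog.
Rule 2 (stop-cluster e-epenthesis): no segment meets the environment; /juwdugoziebog/ is unchanged.
Rule 3 (final devoicing): /g/ is a voiced obstruent in word-final position, so it devoices to [k]. /juwdugoziebog/ → juwdugoziebok.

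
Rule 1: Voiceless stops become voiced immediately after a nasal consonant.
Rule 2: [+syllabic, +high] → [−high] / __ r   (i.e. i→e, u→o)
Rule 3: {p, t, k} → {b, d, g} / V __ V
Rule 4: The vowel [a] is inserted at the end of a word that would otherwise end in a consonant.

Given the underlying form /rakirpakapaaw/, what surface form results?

Rule 1 (post-nasal voicing): no segment meets the environment; /rakirpakapaaw/ is unchanged.
Rule 2 (pre-rhotic lowering): /i/ is a high vowel immediately before /r/, so it lowers to [e]. /rakirpakapaaw/ → rakerpakapaaw.
Rule 3 (intervocalic voicing): /k/ is a voiceless stop between vowels /a/ and /e/, so it voices to [g]. /k/ is a voiceless stop between vowels /a/ and /a/, so it voices to [g]. /p/ is a voiceless stop between vowels /a/ and /a/, so it voices to [b]. /rakerpakapaaw/ → ragerpagabaaw.
Rule 4 (final a-epenthesis): the form ends in the consonant /w/, so [a] is inserted word-finally. /ragerpagabaaw/ → ragerpagabaawa.

ragerpagabaawa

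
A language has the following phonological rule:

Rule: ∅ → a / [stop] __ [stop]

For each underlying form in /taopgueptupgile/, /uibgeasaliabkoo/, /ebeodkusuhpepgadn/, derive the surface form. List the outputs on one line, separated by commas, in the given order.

/taopgueptupgile/: /p/ and /g/ form a stop–stop cluster, so [a] is inserted between them. /p/ and /t/ form a stop–stop cluster, so [a] is inserted between them. /p/ and /g/ form a stop–stop cluster, so [a] is inserted between them. → [taopaguepatupagile].
/uibgeasaliabkoo/: /b/ and /g/ form a stop–stop cluster, so [a] is inserted between them. /b/ and /k/ form a stop–stop cluster, so [a] is inserted between them. → [uibageasaliabakoo].
/ebeodkusuhpepgadn/: /d/ and /k/ form a stop–stop cluster, so [a] is inserted between them. /p/ and /g/ form a stop–stop cluster, so [a] is inserted between them. → [ebeodakusuhpepagadn].

taopaguepatupagile, uibageasaliabakoo, ebeodakusuhpepagadn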